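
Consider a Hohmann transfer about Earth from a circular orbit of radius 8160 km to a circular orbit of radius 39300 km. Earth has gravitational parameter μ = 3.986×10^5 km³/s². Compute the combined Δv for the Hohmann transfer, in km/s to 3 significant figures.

The Hohmann ellipse has a_t = (r₁ + r₂)/2 = 23730 km.
At r₁ the circular-orbit speed is v₁ = √(μ/r₁) = 6.989 km/s.
On the transfer ellipse at r₁, v² = μ(2/r − 1/a) gives v_p = √[μ(2/r₁ − 1/a_t)] = 8.994 km/s.
First burn Δv₁ = |v_p − v₁| = 2.005 km/s.
Circular speed at r₂: v₂ = √(μ/r₂) = 3.185 km/s.
Transfer-orbit speed at r₂: v_a = √[μ(2/r₂ − 1/a_t)] = 1.868 km/s.
Second burn Δv₂ = |v₂ − v_a| = 1.317 km/s.
Δv = Δv₁ + Δv₂ = 2.005 + 1.317 = 3.322 km/s.

Δv = 3.32 km/s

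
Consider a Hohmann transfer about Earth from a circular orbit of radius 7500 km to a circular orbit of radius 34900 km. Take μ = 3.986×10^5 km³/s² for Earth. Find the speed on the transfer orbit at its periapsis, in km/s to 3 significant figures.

v = 9.35 km/s

Semi-major axis of the transfer orbit: a_t = (7500 + 34900)/2 = 21200 km.
At periapsis, r = 7500 km.
Applying v² = μ(2/r − 1/a_t): v = 9.354 km/s.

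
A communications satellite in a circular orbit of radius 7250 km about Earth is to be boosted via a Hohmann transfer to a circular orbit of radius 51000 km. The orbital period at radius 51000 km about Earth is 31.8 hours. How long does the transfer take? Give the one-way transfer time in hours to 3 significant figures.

From Kepler's third law T² = 4π²r³/μ at r = 51000 km, T = 31.8 hours = 31.8 × 3600 s = 1.1448×10^5 s: μ = 4π²r³/T² = 3.99587×10^5 km³/s².
Transfer-ellipse semi-major axis a_t = (r₁ + r₂)/2 = (7250 + 51000)/2 = 29125 km.
Half the transfer-orbit period gives t = π√(a_t³/μ) = 24700 s.
Converting: 24700 s ÷ 3600 s/hour = 6.86 hours.

t = 6.86 hours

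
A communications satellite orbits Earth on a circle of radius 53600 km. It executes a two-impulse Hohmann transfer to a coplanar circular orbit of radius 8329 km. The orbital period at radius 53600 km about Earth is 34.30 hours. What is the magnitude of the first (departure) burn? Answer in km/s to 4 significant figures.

From Kepler's third law T² = 4π²r³/μ at r = 53600 km, T = 34.30 hours = 34.30 × 3600 s = 1.2348×10^5 s: μ = 4π²r³/T² = 3.98713×10^5 km³/s².
Semi-major axis of the transfer orbit: a_t = (53600 + 8329)/2 = 30964.5 km.
Circular speed at r = 53600 km: v_c = √(μ/r) = 2.7274 km/s.
Vis-viva on the transfer ellipse at r = 53600 km gives v_t = √[μ(2/r − 1/a_t)] = 1.4145 km/s.
Δv₁ = |v_t − v_c| = |1.4145 − 2.7274| = 1.313 km/s.

Δv₁ = 1.313 km/s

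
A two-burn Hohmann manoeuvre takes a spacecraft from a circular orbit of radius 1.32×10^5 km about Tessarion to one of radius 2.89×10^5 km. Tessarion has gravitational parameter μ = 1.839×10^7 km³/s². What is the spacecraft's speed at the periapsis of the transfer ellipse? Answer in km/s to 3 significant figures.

Transfer-ellipse semi-major axis a_t = (r₁ + r₂)/2 = (1.320×10^5 + 2.890×10^5)/2 = 2.105×10^5 km.
At periapsis, r = 1.320×10^5 km.
From the vis-viva equation, v = √[μ(2/r − 1/a_t)] = 13.83 km/s.

v = 13.8 km/s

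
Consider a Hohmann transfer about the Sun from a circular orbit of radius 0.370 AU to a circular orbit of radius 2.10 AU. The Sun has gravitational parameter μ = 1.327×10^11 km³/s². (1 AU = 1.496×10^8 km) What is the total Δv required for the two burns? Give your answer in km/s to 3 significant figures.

Δv = 24.2 km/s

In km: r₁ = 0.370 × 1.496×10^8 = 5.5352×10^7 km; r₂ = 2.10 × 1.496×10^8 = 3.1416×10^8 km.
The Hohmann ellipse has a_t = (r₁ + r₂)/2 = 1.84756×10^8 km.
At r₁ the circular-orbit speed is v₁ = √(μ/r₁) = 48.963 km/s.
Transfer-orbit speed at r₁ (v² = μ(2/r − 1/a)): v_p = √[μ(2/r₁ − 1/a_t)] = 63.848 km/s.
First burn Δv₁ = |v_p − v₁| = 14.885 km/s.
Circular speed at r₂: v₂ = √(μ/r₂) = 20.55228 km/s.
Transfer-orbit speed at r₂: v_a = √[μ(2/r₂ − 1/a_t)] = 11.24935 km/s.
Second burn Δv₂ = |v₂ − v_a| = 9.3029 km/s.
Total Δv = Δv₁ + Δv₂ = 24.19 km/s.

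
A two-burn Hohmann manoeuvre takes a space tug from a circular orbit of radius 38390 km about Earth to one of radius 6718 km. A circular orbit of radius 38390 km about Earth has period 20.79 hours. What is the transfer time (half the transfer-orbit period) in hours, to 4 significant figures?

From Kepler's third law T² = 4π²r³/μ at r = 38390 km, T = 20.79 hours = 20.79 × 3600 s = 74844 s: μ = 4π²r³/T² = 3.98749×10^5 km³/s².
Semi-major axis of the transfer orbit: a_t = (38390 + 6718)/2 = 22554 km.
Half the transfer-orbit period gives t = π√(a_t³/μ) = 16850 s.
Converting: 16850 s ÷ 3600 s/hour = 4.681 hours.

t = 4.681 hours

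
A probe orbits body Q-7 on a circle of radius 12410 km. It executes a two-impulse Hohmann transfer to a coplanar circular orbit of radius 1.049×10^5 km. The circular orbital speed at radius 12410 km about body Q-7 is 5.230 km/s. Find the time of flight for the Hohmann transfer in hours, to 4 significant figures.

t = 21.28 hours

From the circular-orbit relation v² = μ/r at r = 12410 km: μ = v²r = (5.230)² × 12410 = 3.39449×10^5 km³/s².
Semi-major axis of the transfer orbit: a_t = (12410 + 1.049×10^5)/2 = 58655 km.
By Kepler's third law the transfer-orbit period is T = 2π√(a_t³/μ), so t = T/2 = 76600 s.
Converting: 76600 s ÷ 3600 s/hour = 21.28 hours.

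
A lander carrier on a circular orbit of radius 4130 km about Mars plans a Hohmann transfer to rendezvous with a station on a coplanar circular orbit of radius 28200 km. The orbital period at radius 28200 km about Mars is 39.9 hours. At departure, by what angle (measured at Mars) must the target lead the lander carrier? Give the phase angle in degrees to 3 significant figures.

From Kepler's third law T² = 4π²r³/μ at r = 28200 km, T = 39.9 hours = 39.9 × 3600 s = 1.4364×10^5 s: μ = 4π²r³/T² = 42909.8 km³/s².
Semi-major axis of the transfer orbit: a_t = (4130 + 28200)/2 = 16165 km.
Transfer time t = π√(a_t³/μ) = 31170 s.
The target's mean motion on its circular orbit is ω₂ = √(μ/r₂³) = 4.3743×10^-5 rad/s.
Angle swept by the target during transfer: ω₂·t = 1.3635 rad = 78.12°.
The lander carrier traverses 180° on the transfer ellipse, so the target must lead by 180° − 78.12° = 102°.

φ = 102°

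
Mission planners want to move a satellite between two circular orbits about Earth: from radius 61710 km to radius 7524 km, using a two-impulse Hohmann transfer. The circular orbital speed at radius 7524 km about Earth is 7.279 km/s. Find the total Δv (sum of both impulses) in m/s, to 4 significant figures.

Δv = 3796 m/s

From the circular-orbit relation v² = μ/r at r = 7524 km: μ = v²r = (7.279)² × 7524 = 3.98650×10^5 km³/s².
Semi-major axis of the transfer orbit: a_t = (61710 + 7524)/2 = 34617 km.
At r₁ the circular-orbit speed is v₁ = √(μ/r₁) = 2.54167 km/s.
On the transfer ellipse at r₁, v² = μ(2/r − 1/a) gives v_a = √[μ(2/r₁ − 1/a_t)] = 1.18494 km/s.
First burn Δv₁ = |v_a − v₁| = 1.3567 km/s.
At r₂, v₂ = √(μ/r₂) = 7.2790 km/s.
Transfer-orbit speed at r₂: v_p = √[μ(2/r₂ − 1/a_t)] = 9.7186 km/s.
Second burn Δv₂ = |v₂ − v_p| = 2.4396 km/s.
Δv = Δv₁ + Δv₂ = 1.3567 + 2.4396 = 3.796 km/s.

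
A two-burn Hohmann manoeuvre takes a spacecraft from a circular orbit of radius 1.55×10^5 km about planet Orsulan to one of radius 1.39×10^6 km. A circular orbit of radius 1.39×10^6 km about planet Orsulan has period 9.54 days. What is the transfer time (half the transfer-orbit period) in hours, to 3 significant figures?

From Kepler's third law T² = 4π²r³/μ at r = 1.39×10^6 km, T = 9.54 days = 9.54 × 86400 s = 8.24256×10^5 s: μ = 4π²r³/T² = 1.56056×10^8 km³/s².
Transfer-ellipse semi-major axis a_t = (r₁ + r₂)/2 = (1.550×10^5 + 1.390×10^6)/2 = 7.725×10^5 km.
Half the transfer-orbit period gives t = π√(a_t³/μ) = 1.707×10^5 s.
Converting: 1.707×10^5 s ÷ 3600 s/hour = 47.4 hours.

t = 47.4 hours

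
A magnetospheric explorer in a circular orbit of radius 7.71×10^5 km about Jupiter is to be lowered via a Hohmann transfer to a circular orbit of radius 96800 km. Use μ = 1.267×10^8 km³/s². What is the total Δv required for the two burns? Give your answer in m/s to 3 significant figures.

The Hohmann ellipse has a_t = (r₁ + r₂)/2 = 4.339×10^5 km.
Circular speed at r₁: v₁ = √(μ/r₁) = √(1.267×10^8/7.710×10^5) = 12.819 km/s.
Transfer-orbit speed at r₁ (vis-viva equation): v_a = √[μ(2/r₁ − 1/a_t)] = 6.0549 km/s.
First burn Δv₁ = |v_a − v₁| = 6.764 km/s.
Circular speed at r₂: v₂ = √(μ/r₂) = 36.18 km/s.
Transfer-orbit speed at r₂: v_p = √[μ(2/r₂ − 1/a_t)] = 48.23 km/s.
Second burn Δv₂ = |v₂ − v_p| = 12.05 km/s.
Total Δv = Δv₁ + Δv₂ = 18.81 km/s.

Δv = 18800 m/s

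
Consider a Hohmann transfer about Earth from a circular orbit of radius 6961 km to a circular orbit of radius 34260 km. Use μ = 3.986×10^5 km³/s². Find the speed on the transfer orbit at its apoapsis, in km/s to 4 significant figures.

The Hohmann ellipse has a_t = (r₁ + r₂)/2 = 20610.5 km.
The apoapsis of the transfer ellipse is at r = 34260 km.
From the vis-viva equation, v = √[μ(2/r − 1/a_t)] = 1.982 km/s.

v = 1.982 km/s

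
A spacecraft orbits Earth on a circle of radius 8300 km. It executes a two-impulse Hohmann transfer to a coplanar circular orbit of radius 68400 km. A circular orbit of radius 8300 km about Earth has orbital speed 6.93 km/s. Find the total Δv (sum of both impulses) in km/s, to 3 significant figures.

From the circular-orbit relation v² = μ/r at r = 8300 km: μ = v²r = (6.93)² × 8300 = 3.98607×10^5 km³/s².
Semi-major axis of the transfer orbit: a_t = (8300 + 68400)/2 = 38350 km.
Circular speed at r₁: v₁ = √(μ/r₁) = √(3.98607×10^5/8300) = 6.930 km/s.
Transfer-orbit speed at r₁ (vis-viva): v_p = √[μ(2/r₁ − 1/a_t)] = 9.255 km/s.
First burn Δv₁ = |v_p − v₁| = 2.325 km/s.
At r₂, v₂ = √(μ/r₂) = 2.414 km/s.
Transfer-orbit speed at r₂: v_a = √[μ(2/r₂ − 1/a_t)] = 1.123 km/s.
Second burn Δv₂ = |v₂ − v_a| = 1.291 km/s.
Total Δv = Δv₁ + Δv₂ = 3.616 km/s.

Δv = 3.62 km/s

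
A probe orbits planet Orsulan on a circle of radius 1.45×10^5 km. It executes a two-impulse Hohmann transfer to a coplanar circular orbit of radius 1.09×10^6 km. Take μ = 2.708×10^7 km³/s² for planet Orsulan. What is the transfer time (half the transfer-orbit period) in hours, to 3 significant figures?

Semi-major axis of the transfer orbit: a_t = (1.450×10^5 + 1.090×10^6)/2 = 6.175×10^5 km.
Transfer time t = π√(a_t³/μ) = π√((6.175×10^5)³ / 2.708×10^7) = 2.929×10^5 s.
Converting: 2.929×10^5 s ÷ 3600 s/hour = 81.4 hours.

t = 81.4 hours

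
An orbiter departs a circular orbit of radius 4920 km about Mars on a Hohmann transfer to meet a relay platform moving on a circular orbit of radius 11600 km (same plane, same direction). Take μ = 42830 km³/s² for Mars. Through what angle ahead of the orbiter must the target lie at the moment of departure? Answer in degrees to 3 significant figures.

φ = 71.8°

Transfer-ellipse semi-major axis a_t = (r₁ + r₂)/2 = (4920 + 11600)/2 = 8260 km.
Transfer time t = π√(a_t³/μ) = 11400 s.
The target's mean motion on its circular orbit is ω₂ = √(μ/r₂³) = 1.656×10^-4 rad/s.
Angle swept by the target during transfer: ω₂·t = 1.888 rad = 108.2°.
Arrival is 180° from departure on the ellipse, so φ = 180° − 108.2° = 71.8°.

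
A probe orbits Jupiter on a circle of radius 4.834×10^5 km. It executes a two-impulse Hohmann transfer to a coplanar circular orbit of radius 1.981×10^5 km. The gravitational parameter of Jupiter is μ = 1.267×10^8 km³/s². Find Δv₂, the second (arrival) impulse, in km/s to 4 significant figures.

Semi-major axis of the transfer orbit: a_t = (4.834×10^5 + 1.981×10^5)/2 = 3.4075×10^5 km.
Circular speed at r = 1.981×10^5 km: v_c = √(μ/r) = 25.290 km/s.
Transfer-orbit speed at the same r (vis-viva, a = a_t): v_t = √[μ(2/r − 1/a_t)] = 30.122 km/s.
Δv₂ = |v_t − v_c| = |30.122 − 25.290| = 4.832 km/s.

Δv₂ = 4.832 km/s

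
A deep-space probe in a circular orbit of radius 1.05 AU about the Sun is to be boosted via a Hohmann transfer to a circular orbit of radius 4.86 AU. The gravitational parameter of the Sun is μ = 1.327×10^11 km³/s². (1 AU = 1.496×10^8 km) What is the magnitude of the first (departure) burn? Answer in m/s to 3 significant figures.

In km: r₁ = 1.05 × 1.496×10^8 = 1.5708×10^8 km; r₂ = 4.86 × 1.496×10^8 = 7.27056×10^8 km.
The Hohmann ellipse has a_t = (r₁ + r₂)/2 = 4.42068×10^8 km.
Circular speed at r = 1.5708×10^8 km: v_c = √(μ/r) = 29.0653 km/s.
Vis-viva on the transfer ellipse at r = 1.5708×10^8 km gives v_t = √[μ(2/r − 1/a_t)] = 37.2747 km/s.
Δv₁ = |v_t − v_c| = |37.2747 − 29.0653| = 8.209 km/s.

Δv₁ = 8210 m/s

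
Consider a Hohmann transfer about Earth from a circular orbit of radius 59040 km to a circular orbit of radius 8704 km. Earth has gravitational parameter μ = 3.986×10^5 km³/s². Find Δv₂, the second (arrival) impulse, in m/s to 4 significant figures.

Semi-major axis of the transfer orbit: a_t = (59040 + 8704)/2 = 33872 km.
On the circular orbit at r = 8704 km, v_c = √(μ/r) = 6.767 km/s.
Transfer-orbit speed at the same r (vis-viva, a = a_t): v_t = √[μ(2/r − 1/a_t)] = 8.934 km/s.
Δv₂ = |v_t − v_c| = |8.934 − 6.767| = 2.167 km/s.

Δv₂ = 2167 m/s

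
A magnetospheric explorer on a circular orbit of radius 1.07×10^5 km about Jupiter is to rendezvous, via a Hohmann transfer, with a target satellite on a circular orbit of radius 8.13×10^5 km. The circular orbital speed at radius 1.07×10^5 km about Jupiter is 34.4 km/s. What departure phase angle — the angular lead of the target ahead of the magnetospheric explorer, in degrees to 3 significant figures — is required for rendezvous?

From the circular-orbit relation v² = μ/r at r = 1.07×10^5 km: μ = v²r = (34.4)² × 1.07×10^5 = 1.26620×10^8 km³/s².
Semi-major axis of the transfer orbit: a_t = (1.070×10^5 + 8.130×10^5)/2 = 4.600×10^5 km.
The half-period of the transfer ellipse is t = π√(a_t³/μ) = 87103.6 s.
Target angular speed ω₂ = √(μ/r₂³) = 1.53502×10^-5 rad/s.
Angle swept by the target during transfer: ω₂·t = 1.3371 rad = 76.61°.
The magnetospheric explorer traverses 180° on the transfer ellipse, so the target must lead by 180° − 76.61° = 103°.

φ = 103°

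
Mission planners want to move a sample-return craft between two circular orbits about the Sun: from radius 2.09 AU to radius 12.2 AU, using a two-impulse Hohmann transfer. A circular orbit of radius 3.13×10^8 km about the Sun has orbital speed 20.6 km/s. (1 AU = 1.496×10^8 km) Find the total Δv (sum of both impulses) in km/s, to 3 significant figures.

From the circular-orbit relation v² = μ/r at r = 3.13×10^8 km: μ = v²r = (20.6)² × 3.13×10^8 = 1.32825×10^11 km³/s².
In km: r₁ = 2.09 × 1.496×10^8 = 3.12664×10^8 km; r₂ = 12.2 × 1.496×10^8 = 1.82512×10^9 km.
Semi-major axis of the transfer orbit: a_t = (3.12664×10^8 + 1.82512×10^9)/2 = 1.068892×10^9 km.
At r₁ the circular-orbit speed is v₁ = √(μ/r₁) = 20.611 km/s.
Transfer-orbit speed at r₁ (vis-viva equation): v_p = √[μ(2/r₁ − 1/a_t)] = 26.933 km/s.
First burn Δv₁ = |v_p − v₁| = 6.322 km/s.
At r₂, v₂ = √(μ/r₂) = 8.531 km/s.
Transfer-orbit speed at r₂: v_a = √[μ(2/r₂ − 1/a_t)] = 4.614 km/s.
Second burn Δv₂ = |v₂ − v_a| = 3.917 km/s.
Δv = Δv₁ + Δv₂ = 6.322 + 3.917 = 10.24 km/s.

Δv = 10.2 km/s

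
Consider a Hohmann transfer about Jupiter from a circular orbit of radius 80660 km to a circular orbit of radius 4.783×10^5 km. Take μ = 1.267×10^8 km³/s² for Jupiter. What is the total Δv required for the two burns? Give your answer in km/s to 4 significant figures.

The Hohmann ellipse has a_t = (r₁ + r₂)/2 = 2.7948×10^5 km.
At r₁ the circular-orbit speed is v₁ = √(μ/r₁) = 39.63 km/s.
On the transfer ellipse at r₁, vis-viva equation gives v_p = √[μ(2/r₁ − 1/a_t)] = 51.85 km/s.
First burn Δv₁ = |v_p − v₁| = 12.22 km/s.
Circular speed at r₂: v₂ = √(μ/r₂) = 16.276 km/s.
Transfer-orbit speed at r₂: v_a = √[μ(2/r₂ − 1/a_t)] = 8.7436 km/s.
Second burn Δv₂ = |v₂ − v_a| = 7.532 km/s.
Total Δv = Δv₁ + Δv₂ = 19.75 km/s.

Δv = 19.75 km/s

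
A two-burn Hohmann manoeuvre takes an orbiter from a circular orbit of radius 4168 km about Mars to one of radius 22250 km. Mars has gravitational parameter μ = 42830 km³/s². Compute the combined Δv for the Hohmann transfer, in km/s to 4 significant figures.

Δv = 1.563 km/s

Transfer-ellipse semi-major axis a_t = (r₁ + r₂)/2 = (4168 + 22250)/2 = 13209 km.
Circular speed at r₁: v₁ = √(μ/r₁) = √(42830/4168) = 3.2056 km/s.
Transfer-orbit speed at r₁ (vis-viva): v_p = √[μ(2/r₁ − 1/a_t)] = 4.1604 km/s.
First burn Δv₁ = |v_p − v₁| = 0.9548 km/s.
At r₂, v₂ = √(μ/r₂) = 1.38742 km/s.
Transfer-orbit speed at r₂: v_a = √[μ(2/r₂ − 1/a_t)] = 0.779360 km/s.
Second burn Δv₂ = |v₂ − v_a| = 0.6081 km/s.
Δv = Δv₁ + Δv₂ = 0.9548 + 0.6081 = 1.563 km/s.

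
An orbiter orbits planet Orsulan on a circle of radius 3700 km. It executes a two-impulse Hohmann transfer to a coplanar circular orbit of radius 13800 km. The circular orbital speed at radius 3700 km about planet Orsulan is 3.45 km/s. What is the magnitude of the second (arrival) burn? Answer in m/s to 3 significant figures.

From the circular-orbit relation v² = μ/r at r = 3700 km: μ = v²r = (3.45)² × 3700 = 44039.3 km³/s².
The Hohmann ellipse has a_t = (r₁ + r₂)/2 = 8750 km.
On the circular orbit at r = 13800 km, v_c = √(μ/r) = 1.786407 km/s.
Transfer-orbit speed at the same r (vis-viva, a = a_t): v_t = √[μ(2/r − 1/a_t)] = 1.161655 km/s.
Δv₂ = |v_t − v_c| = |1.161655 − 1.786407| = 0.6248 km/s.

Δv₂ = 625 m/s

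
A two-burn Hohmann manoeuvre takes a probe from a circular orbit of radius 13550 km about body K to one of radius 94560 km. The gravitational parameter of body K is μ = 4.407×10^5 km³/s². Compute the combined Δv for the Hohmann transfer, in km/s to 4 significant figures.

Transfer-ellipse semi-major axis a_t = (r₁ + r₂)/2 = (13550 + 94560)/2 = 54055 km.
Circular speed at r₁: v₁ = √(μ/r₁) = √(4.407×10^5/13550) = 5.703 km/s.
Transfer-orbit speed at r₁ (vis-viva): v_p = √[μ(2/r₁ − 1/a_t)] = 7.543 km/s.
First burn Δv₁ = |v_p − v₁| = 1.840 km/s.
At r₂, v₂ = √(μ/r₂) = 2.159 km/s.
Transfer-orbit speed at r₂: v_a = √[μ(2/r₂ − 1/a_t)] = 1.081 km/s.
Second burn Δv₂ = |v₂ − v_a| = 1.078 km/s.
Total Δv = Δv₁ + Δv₂ = 2.918 km/s.

Δv = 2.918 km/s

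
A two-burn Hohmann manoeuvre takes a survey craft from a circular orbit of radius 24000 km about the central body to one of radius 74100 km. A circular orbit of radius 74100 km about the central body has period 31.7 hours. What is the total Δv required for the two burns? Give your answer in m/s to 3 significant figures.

Δv = 2870 m/s

From Kepler's third law T² = 4π²r³/μ at r = 74100 km, T = 31.7 hours = 31.7 × 3600 s = 1.1412×10^5 s: μ = 4π²r³/T² = 1.23336×10^6 km³/s².
The Hohmann ellipse has a_t = (r₁ + r₂)/2 = 49050 km.
Circular speed at r₁: v₁ = √(μ/r₁) = √(1.23336×10^6/24000) = 7.169 km/s.
On the transfer ellipse at r₁, vis-viva equation gives v_p = √[μ(2/r₁ − 1/a_t)] = 8.811 km/s.
First burn Δv₁ = |v_p − v₁| = 1.642 km/s.
Circular speed at r₂: v₂ = √(μ/r₂) = 4.080 km/s.
Transfer-orbit speed at r₂: v_a = √[μ(2/r₂ − 1/a_t)] = 2.854 km/s.
Second burn Δv₂ = |v₂ − v_a| = 1.226 km/s.
Total Δv = Δv₁ + Δv₂ = 2.868 km/s.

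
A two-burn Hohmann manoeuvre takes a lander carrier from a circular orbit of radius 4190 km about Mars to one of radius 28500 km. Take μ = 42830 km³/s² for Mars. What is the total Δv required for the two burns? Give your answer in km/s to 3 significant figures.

Transfer-ellipse semi-major axis a_t = (r₁ + r₂)/2 = (4190 + 28500)/2 = 16345 km.
At r₁ the circular-orbit speed is v₁ = √(μ/r₁) = 3.197 km/s.
On the transfer ellipse at r₁, vis-viva gives v_p = √[μ(2/r₁ − 1/a_t)] = 4.222 km/s.
First burn Δv₁ = |v_p − v₁| = 1.025 km/s.
At r₂, v₂ = √(μ/r₂) = 1.2259 km/s.
Transfer-orbit speed at r₂: v_a = √[μ(2/r₂ − 1/a_t)] = 0.62068 km/s.
Second burn Δv₂ = |v₂ − v_a| = 0.6052 km/s.
Total Δv = Δv₁ + Δv₂ = 1.630 km/s.

Δv = 1.63 km/s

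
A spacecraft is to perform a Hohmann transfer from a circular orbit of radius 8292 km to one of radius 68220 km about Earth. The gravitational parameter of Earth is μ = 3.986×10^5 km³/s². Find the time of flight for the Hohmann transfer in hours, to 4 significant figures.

The Hohmann ellipse has a_t = (r₁ + r₂)/2 = 38256 km.
By Kepler's third law the transfer-orbit period is T = 2π√(a_t³/μ), so t = T/2 = 37230 s.
Converting: 37230 s ÷ 3600 s/hour = 10.34 hours.

t = 10.34 hours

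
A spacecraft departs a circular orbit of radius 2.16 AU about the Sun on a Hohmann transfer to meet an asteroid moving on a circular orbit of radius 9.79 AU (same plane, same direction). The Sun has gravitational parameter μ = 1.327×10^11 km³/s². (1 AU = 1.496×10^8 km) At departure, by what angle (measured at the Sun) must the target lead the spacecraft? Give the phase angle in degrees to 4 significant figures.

φ = 94.18°

In km: r₁ = 2.16 × 1.496×10^8 = 3.23136×10^8 km; r₂ = 9.79 × 1.496×10^8 = 1.464584×10^9 km.
Transfer-ellipse semi-major axis a_t = (r₁ + r₂)/2 = (3.23136×10^8 + 1.464584×10^9)/2 = 8.9386×10^8 km.
Transfer time t = π√(a_t³/μ) = 2.3047×10^8 s.
Target angular speed ω₂ = √(μ/r₂³) = 6.4993×10^-9 rad/s.
Angle swept by the target during transfer: ω₂·t = 1.4979 rad = 85.82°.
The spacecraft traverses 180° on the transfer ellipse, so the target must lead by 180° − 85.82° = 94.18°.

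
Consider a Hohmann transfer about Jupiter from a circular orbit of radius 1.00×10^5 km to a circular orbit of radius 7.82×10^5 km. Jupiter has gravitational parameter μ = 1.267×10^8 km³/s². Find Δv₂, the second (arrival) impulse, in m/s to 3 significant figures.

Semi-major axis of the transfer orbit: a_t = (1.000×10^5 + 7.820×10^5)/2 = 4.410×10^5 km.
On the circular orbit at r = 7.820×10^5 km, v_c = √(μ/r) = 12.7287 km/s.
Transfer-orbit speed at the same r (vis-viva, a = a_t): v_t = √[μ(2/r − 1/a_t)] = 6.06130 km/s.
Δv₂ = |v_t − v_c| = |6.06130 − 12.7287| = 6.667 km/s.

Δv₂ = 6670 m/s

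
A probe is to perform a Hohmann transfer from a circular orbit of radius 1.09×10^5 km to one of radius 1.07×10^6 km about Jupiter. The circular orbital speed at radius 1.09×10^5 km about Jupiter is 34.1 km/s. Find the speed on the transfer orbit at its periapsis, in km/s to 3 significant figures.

v = 45.9 km/s

From the circular-orbit relation v² = μ/r at r = 1.09×10^5 km: μ = v²r = (34.1)² × 1.09×10^5 = 1.26746×10^8 km³/s².
Semi-major axis of the transfer orbit: a_t = (1.090×10^5 + 1.070×10^6)/2 = 5.895×10^5 km.
At periapsis, r = 1.090×10^5 km.
Applying v² = μ(2/r − 1/a_t): v = 45.94 km/s.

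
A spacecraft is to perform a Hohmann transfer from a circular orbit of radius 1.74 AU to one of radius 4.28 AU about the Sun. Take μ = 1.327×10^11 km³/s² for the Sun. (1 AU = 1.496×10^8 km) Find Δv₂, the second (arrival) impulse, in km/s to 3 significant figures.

Δv₂ = 3.45 km/s

In km: r₁ = 1.74 × 1.496×10^8 = 2.60304×10^8 km; r₂ = 4.28 × 1.496×10^8 = 6.40288×10^8 km.
Transfer-ellipse semi-major axis a_t = (r₁ + r₂)/2 = (2.60304×10^8 + 6.40288×10^8)/2 = 4.50296×10^8 km.
On the circular orbit at r = 6.40288×10^8 km, v_c = √(μ/r) = 14.3962 km/s.
Transfer-orbit speed at the same r (vis-viva, a = a_t): v_t = √[μ(2/r − 1/a_t)] = 10.9456 km/s.
Δv₂ = |v_t − v_c| = |10.9456 − 14.3962| = 3.451 km/s.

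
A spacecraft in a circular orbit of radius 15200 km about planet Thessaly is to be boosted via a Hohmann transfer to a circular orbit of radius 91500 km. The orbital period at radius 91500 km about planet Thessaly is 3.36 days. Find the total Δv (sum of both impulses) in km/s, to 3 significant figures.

Δv = 2.43 km/s

From Kepler's third law T² = 4π²r³/μ at r = 91500 km, T = 3.36 days = 3.36 × 86400 s = 2.90304×10^5 s: μ = 4π²r³/T² = 3.58853×10^5 km³/s².
The Hohmann ellipse has a_t = (r₁ + r₂)/2 = 53350 km.
Circular speed at r₁: v₁ = √(μ/r₁) = √(3.58853×10^5/15200) = 4.8589 km/s.
Transfer-orbit speed at r₁ (v² = μ(2/r − 1/a)): v_p = √[μ(2/r₁ − 1/a_t)] = 6.3633 km/s.
First burn Δv₁ = |v_p − v₁| = 1.5044 km/s.
Circular speed at r₂: v₂ = √(μ/r₂) = 1.98038 km/s.
Transfer-orbit speed at r₂: v_a = √[μ(2/r₂ − 1/a_t)] = 1.05707 km/s.
Second burn Δv₂ = |v₂ − v_a| = 0.92331 km/s.
Δv = Δv₁ + Δv₂ = 1.5044 + 0.92331 = 2.428 km/s.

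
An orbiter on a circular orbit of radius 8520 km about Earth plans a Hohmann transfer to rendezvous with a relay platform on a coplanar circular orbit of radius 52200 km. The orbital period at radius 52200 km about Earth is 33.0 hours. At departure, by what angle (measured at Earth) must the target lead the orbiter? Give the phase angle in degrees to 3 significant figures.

From Kepler's third law T² = 4π²r³/μ at r = 52200 km, T = 33.0 hours = 33.0 × 3600 s = 1.188×10^5 s: μ = 4π²r³/T² = 3.97867×10^5 km³/s².
The Hohmann ellipse has a_t = (r₁ + r₂)/2 = 30360 km.
The half-period of the transfer ellipse is t = π√(a_t³/μ) = 26347 s.
The target's mean motion on its circular orbit is ω₂ = √(μ/r₂³) = 5.2889×10^-5 rad/s.
Angle swept by the target during transfer: ω₂·t = 1.3935 rad = 79.84°.
The orbiter traverses 180° on the transfer ellipse, so the target must lead by 180° − 79.84° = 100°.

φ = 100°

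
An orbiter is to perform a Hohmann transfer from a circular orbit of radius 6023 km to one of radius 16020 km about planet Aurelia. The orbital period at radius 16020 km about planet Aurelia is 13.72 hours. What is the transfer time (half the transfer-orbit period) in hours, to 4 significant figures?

From Kepler's third law T² = 4π²r³/μ at r = 16020 km, T = 13.72 hours = 13.72 × 3600 s = 49392 s: μ = 4π²r³/T² = 66532.5 km³/s².
Semi-major axis of the transfer orbit: a_t = (6023 + 16020)/2 = 11021.5 km.
By Kepler's third law the transfer-orbit period is T = 2π√(a_t³/μ), so t = T/2 = 14093 s.
Converting: 14093 s ÷ 3600 s/hour = 3.915 hours.

t = 3.915 hours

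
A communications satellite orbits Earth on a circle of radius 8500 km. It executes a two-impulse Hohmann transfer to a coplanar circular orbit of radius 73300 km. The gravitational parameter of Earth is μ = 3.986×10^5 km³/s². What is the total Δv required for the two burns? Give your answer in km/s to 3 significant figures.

The Hohmann ellipse has a_t = (r₁ + r₂)/2 = 40900 km.
Circular speed at r₁: v₁ = √(μ/r₁) = √(3.986×10^5/8500) = 6.84793 km/s.
On the transfer ellipse at r₁, v² = μ(2/r − 1/a) gives v_p = √[μ(2/r₁ − 1/a_t)] = 9.16747 km/s.
First burn Δv₁ = |v_p − v₁| = 2.3195 km/s.
At r₂, v₂ = √(μ/r₂) = 2.33194 km/s.
Transfer-orbit speed at r₂: v_a = √[μ(2/r₂ − 1/a_t)] = 1.06308 km/s.
Second burn Δv₂ = |v₂ − v_a| = 1.2689 km/s.
Δv = Δv₁ + Δv₂ = 2.3195 + 1.2689 = 3.588 km/s.

Δv = 3.59 km/s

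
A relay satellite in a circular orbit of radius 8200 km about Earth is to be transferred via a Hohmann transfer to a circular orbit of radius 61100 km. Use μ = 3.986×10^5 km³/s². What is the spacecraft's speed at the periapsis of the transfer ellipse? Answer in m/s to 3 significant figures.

The Hohmann ellipse has a_t = (r₁ + r₂)/2 = 34650 km.
The periapsis of the transfer ellipse is at r = 8200 km.
Vis-viva: v = √[μ(2/r − 1/a_t)] = √[3.986×10^5 × (2/8200 − 1/34650)] = 9.258 km/s.

v = 9260 m/s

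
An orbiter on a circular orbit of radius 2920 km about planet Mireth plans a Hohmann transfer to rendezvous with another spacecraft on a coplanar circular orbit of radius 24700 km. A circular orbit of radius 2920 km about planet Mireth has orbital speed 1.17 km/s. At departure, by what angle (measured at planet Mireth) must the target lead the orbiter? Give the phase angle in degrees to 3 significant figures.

From the circular-orbit relation v² = μ/r at r = 2920 km: μ = v²r = (1.17)² × 2920 = 3997.19 km³/s².
Transfer-ellipse semi-major axis a_t = (r₁ + r₂)/2 = (2920 + 24700)/2 = 13810 km.
Transfer time t = π√(a_t³/μ) = 80642 s.
The target's mean motion on its circular orbit is ω₂ = √(μ/r₂³) = 1.6287×10^-5 rad/s.
Angle swept by the target during transfer: ω₂·t = 1.3134 rad = 75.25°.
The orbiter traverses 180° on the transfer ellipse, so the target must lead by 180° − 75.25° = 105°.

φ = 105°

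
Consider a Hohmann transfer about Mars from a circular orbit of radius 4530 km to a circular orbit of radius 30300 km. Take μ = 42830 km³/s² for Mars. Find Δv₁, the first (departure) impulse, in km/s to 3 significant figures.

Semi-major axis of the transfer orbit: a_t = (4530 + 30300)/2 = 17415 km.
Circular speed at r = 4530 km: v_c = √(μ/r) = 3.075 km/s.
Transfer-orbit speed at the same r (vis-viva, a = a_t): v_t = √[μ(2/r − 1/a_t)] = 4.056 km/s.
Δv₁ = |v_t − v_c| = |4.056 − 3.075| = 0.9810 km/s.

Δv₁ = 0.981 km/s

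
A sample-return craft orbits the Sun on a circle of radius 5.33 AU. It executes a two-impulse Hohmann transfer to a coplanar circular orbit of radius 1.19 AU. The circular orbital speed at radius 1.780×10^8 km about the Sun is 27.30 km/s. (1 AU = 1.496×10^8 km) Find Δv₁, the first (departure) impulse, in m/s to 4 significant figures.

Δv₁ = 5106 m/s

From the circular-orbit relation v² = μ/r at r = 1.780×10^8 km: μ = v²r = (27.30)² × 1.780×10^8 = 1.32662×10^11 km³/s².
In km: r₁ = 5.33 × 1.496×10^8 = 7.97368×10^8 km; r₂ = 1.19 × 1.496×10^8 = 1.78024×10^8 km.
The Hohmann ellipse has a_t = (r₁ + r₂)/2 = 4.87696×10^8 km.
Circular speed at r = 7.97368×10^8 km: v_c = √(μ/r) = 12.899 km/s.
Transfer-orbit speed at the same r (vis-viva, a = a_t): v_t = √[μ(2/r − 1/a_t)] = 7.7931 km/s.
Δv₁ = |v_t − v_c| = |7.7931 − 12.899| = 5.106 km/s.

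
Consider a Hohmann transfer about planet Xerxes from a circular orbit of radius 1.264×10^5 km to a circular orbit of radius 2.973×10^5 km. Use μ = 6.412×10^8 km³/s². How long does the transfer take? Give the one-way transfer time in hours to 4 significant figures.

t = 3.360 hours

The Hohmann ellipse has a_t = (r₁ + r₂)/2 = 2.1185×10^5 km.
By Kepler's third law the transfer-orbit period is T = 2π√(a_t³/μ), so t = T/2 = 12097.5 s.
Converting: 12097.5 s ÷ 3600 s/hour = 3.360 hours.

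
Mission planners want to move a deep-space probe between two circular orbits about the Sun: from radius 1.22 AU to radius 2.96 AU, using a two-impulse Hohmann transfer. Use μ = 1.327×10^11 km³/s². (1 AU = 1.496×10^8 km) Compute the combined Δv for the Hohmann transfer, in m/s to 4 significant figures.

Δv = 9210 m/s

In km: r₁ = 1.22 × 1.496×10^8 = 1.82512×10^8 km; r₂ = 2.96 × 1.496×10^8 = 4.42816×10^8 km.
Transfer-ellipse semi-major axis a_t = (r₁ + r₂)/2 = (1.82512×10^8 + 4.42816×10^8)/2 = 3.12664×10^8 km.
At r₁ the circular-orbit speed is v₁ = √(μ/r₁) = 26.964 km/s.
Transfer-orbit speed at r₁ (vis-viva equation): v_p = √[μ(2/r₁ − 1/a_t)] = 32.089 km/s.
First burn Δv₁ = |v_p − v₁| = 5.125 km/s.
Circular speed at r₂: v₂ = √(μ/r₂) = 17.311 km/s.
Transfer-orbit speed at r₂: v_a = √[μ(2/r₂ − 1/a_t)] = 13.226 km/s.
Second burn Δv₂ = |v₂ − v_a| = 4.085 km/s.
Δv = Δv₁ + Δv₂ = 5.125 + 4.085 = 9.210 km/s.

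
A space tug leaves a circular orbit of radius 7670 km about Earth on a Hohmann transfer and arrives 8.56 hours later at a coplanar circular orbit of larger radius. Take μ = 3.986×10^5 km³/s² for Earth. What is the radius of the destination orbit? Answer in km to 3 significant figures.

Transfer time t = 8.56 hours = 30816 s, and t = π√(a_t³/μ).
So a_t = (μ t²/π²)^(1/3) = (3.986×10^5 × (30816)² / π²)^(1/3) = 33723 km.
Since a_t = (r₁ + r₂)/2, r₂ = 2a_t − r₁ = 2×33723 − 7670 = 59776 km.

r₂ = 59800 km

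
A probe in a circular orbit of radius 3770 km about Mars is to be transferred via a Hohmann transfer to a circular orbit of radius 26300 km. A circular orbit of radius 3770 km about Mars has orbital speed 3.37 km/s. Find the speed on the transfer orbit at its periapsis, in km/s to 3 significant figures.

v = 4.46 km/s

From the circular-orbit relation v² = μ/r at r = 3770 km: μ = v²r = (3.37)² × 3770 = 42815.5 km³/s².
Semi-major axis of the transfer orbit: a_t = (3770 + 26300)/2 = 15035 km.
At periapsis, r = 3770 km.
Applying v² = μ(2/r − 1/a_t): v = 4.457 km/s.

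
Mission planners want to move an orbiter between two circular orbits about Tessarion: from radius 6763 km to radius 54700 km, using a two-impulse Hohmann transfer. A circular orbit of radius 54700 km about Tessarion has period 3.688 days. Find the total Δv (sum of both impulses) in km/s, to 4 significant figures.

Δv = 1.598 km/s

From Kepler's third law T² = 4π²r³/μ at r = 54700 km, T = 3.688 days = 3.688 × 86400 s = 3.186432×10^5 s: μ = 4π²r³/T² = 63637.4 km³/s².
Transfer-ellipse semi-major axis a_t = (r₁ + r₂)/2 = (6763 + 54700)/2 = 30731.5 km.
At r₁ the circular-orbit speed is v₁ = √(μ/r₁) = 3.0675 km/s.
On the transfer ellipse at r₁, vis-viva equation gives v_p = √[μ(2/r₁ − 1/a_t)] = 4.0925 km/s.
First burn Δv₁ = |v_p − v₁| = 1.025 km/s.
At r₂, v₂ = √(μ/r₂) = 1.0786 km/s.
Transfer-orbit speed at r₂: v_a = √[μ(2/r₂ − 1/a_t)] = 0.50599 km/s.
Second burn Δv₂ = |v₂ − v_a| = 0.5726 km/s.
Total Δv = Δv₁ + Δv₂ = 1.598 km/s.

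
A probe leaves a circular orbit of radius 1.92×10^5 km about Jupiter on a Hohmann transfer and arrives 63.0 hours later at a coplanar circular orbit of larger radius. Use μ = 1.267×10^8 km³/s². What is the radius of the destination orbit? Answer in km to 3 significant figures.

Transfer time t = 63.0 hours = 2.268×10^5 s, and t = π√(a_t³/μ).
So a_t = (μ t²/π²)^(1/3) = (1.267×10^8 × (2.268×10^5)² / π²)^(1/3) = 8.7081×10^5 km.
Since a_t = (r₁ + r₂)/2, r₂ = 2a_t − r₁ = 2×8.7081×10^5 − 1.920×10^5 = 1.54962×10^6 km.

r₂ = 1.55×10^6 km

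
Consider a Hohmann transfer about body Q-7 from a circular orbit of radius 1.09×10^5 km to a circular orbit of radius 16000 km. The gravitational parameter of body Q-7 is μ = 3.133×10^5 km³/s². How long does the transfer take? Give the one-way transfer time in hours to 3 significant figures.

t = 24.4 hours

The Hohmann ellipse has a_t = (r₁ + r₂)/2 = 62500 km.
Half the transfer-orbit period gives t = π√(a_t³/μ) = 87700 s.
Converting: 87700 s ÷ 3600 s/hour = 24.4 hours.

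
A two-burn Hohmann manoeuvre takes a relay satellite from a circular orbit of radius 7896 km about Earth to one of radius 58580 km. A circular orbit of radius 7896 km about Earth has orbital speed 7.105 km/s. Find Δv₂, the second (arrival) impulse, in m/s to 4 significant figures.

Δv₂ = 1337 m/s

From the circular-orbit relation v² = μ/r at r = 7896 km: μ = v²r = (7.105)² × 7896 = 3.98598×10^5 km³/s².
Transfer-ellipse semi-major axis a_t = (r₁ + r₂)/2 = (7896 + 58580)/2 = 33238 km.
Circular speed at r = 58580 km: v_c = √(μ/r) = 2.6085 km/s.
Vis-viva on the transfer ellipse at r = 58580 km gives v_t = √[μ(2/r − 1/a_t)] = 1.2714 km/s.
Δv₂ = |v_t − v_c| = |1.2714 − 2.6085| = 1.337 km/s.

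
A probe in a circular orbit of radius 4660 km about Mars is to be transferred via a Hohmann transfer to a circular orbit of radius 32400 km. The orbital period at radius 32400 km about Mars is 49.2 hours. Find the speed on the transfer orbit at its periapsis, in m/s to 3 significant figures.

v = 4010 m/s

From Kepler's third law T² = 4π²r³/μ at r = 32400 km, T = 49.2 hours = 49.2 × 3600 s = 1.7712×10^5 s: μ = 4π²r³/T² = 42801.6 km³/s².
Semi-major axis of the transfer orbit: a_t = (4660 + 32400)/2 = 18530 km.
At periapsis, r = 4660 km.
Vis-viva: v = √[μ(2/r − 1/a_t)] = √[42801.6 × (2/4660 − 1/18530)] = 4.007 km/s.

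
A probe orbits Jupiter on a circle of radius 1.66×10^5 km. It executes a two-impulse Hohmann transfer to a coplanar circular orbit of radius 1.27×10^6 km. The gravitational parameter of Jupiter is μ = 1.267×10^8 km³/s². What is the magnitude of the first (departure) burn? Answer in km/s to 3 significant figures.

Δv₁ = 9.12 km/s

Semi-major axis of the transfer orbit: a_t = (1.660×10^5 + 1.270×10^6)/2 = 7.180×10^5 km.
Circular speed at r = 1.660×10^5 km: v_c = √(μ/r) = 27.627 km/s.
Transfer-orbit speed at the same r (vis-viva, a = a_t): v_t = √[μ(2/r − 1/a_t)] = 36.743 km/s.
Δv₁ = |v_t − v_c| = |36.743 − 27.627| = 9.116 km/s.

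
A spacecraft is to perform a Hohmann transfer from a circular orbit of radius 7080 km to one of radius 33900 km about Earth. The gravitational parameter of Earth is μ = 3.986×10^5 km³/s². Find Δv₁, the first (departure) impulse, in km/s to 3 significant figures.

The Hohmann ellipse has a_t = (r₁ + r₂)/2 = 20490 km.
On the circular orbit at r = 7080 km, v_c = √(μ/r) = 7.503 km/s.
Transfer-orbit speed at the same r (vis-viva, a = a_t): v_t = √[μ(2/r − 1/a_t)] = 9.651 km/s.
Δv₁ = |v_t − v_c| = |9.651 − 7.503| = 2.148 km/s.

Δv₁ = 2.15 km/s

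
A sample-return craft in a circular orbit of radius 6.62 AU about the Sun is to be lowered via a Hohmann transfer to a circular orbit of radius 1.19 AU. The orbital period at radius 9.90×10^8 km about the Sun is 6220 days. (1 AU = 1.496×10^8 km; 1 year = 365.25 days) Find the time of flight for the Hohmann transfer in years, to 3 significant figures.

From Kepler's third law T² = 4π²r³/μ at r = 9.90×10^8 km, T = 6220 days = 6220 × 86400 s = 5.37408×10^8 s: μ = 4π²r³/T² = 1.32635×10^11 km³/s².
In km: r₁ = 6.62 × 1.496×10^8 = 9.90352×10^8 km; r₂ = 1.19 × 1.496×10^8 = 1.78024×10^8 km.
The Hohmann ellipse has a_t = (r₁ + r₂)/2 = 5.84188×10^8 km.
Half the transfer-orbit period gives t = π√(a_t³/μ) = 1.218×10^8 s.
Converting: 1.218×10^8 s ÷ 3.15576×10^7 s/year (365.25 × 86400) = 3.86 years.

t = 3.86 years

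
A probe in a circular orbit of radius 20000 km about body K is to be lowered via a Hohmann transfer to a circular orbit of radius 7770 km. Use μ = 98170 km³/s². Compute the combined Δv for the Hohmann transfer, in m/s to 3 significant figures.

Δv = 1270 m/s

The Hohmann ellipse has a_t = (r₁ + r₂)/2 = 13885 km.
Circular speed at r₁: v₁ = √(μ/r₁) = √(98170/20000) = 2.2155 km/s.
On the transfer ellipse at r₁, v² = μ(2/r − 1/a) gives v_a = √[μ(2/r₁ − 1/a_t)] = 1.6573 km/s.
First burn Δv₁ = |v_a − v₁| = 0.5582 km/s.
At r₂, v₂ = √(μ/r₂) = 3.5545 km/s.
Transfer-orbit speed at r₂: v_p = √[μ(2/r₂ − 1/a_t)] = 4.2660 km/s.
Second burn Δv₂ = |v₂ − v_p| = 0.7115 km/s.
Total Δv = Δv₁ + Δv₂ = 1.270 km/s.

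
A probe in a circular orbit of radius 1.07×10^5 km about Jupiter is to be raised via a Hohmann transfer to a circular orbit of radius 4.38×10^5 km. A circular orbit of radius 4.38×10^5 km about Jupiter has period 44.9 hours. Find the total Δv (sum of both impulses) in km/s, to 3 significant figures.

From Kepler's third law T² = 4π²r³/μ at r = 4.38×10^5 km, T = 44.9 hours = 44.9 × 3600 s = 1.6164×10^5 s: μ = 4π²r³/T² = 1.26965×10^8 km³/s².
Transfer-ellipse semi-major axis a_t = (r₁ + r₂)/2 = (1.070×10^5 + 4.380×10^5)/2 = 2.725×10^5 km.
Circular speed at r₁: v₁ = √(μ/r₁) = √(1.26965×10^8/1.070×10^5) = 34.447 km/s.
Transfer-orbit speed at r₁ (vis-viva): v_p = √[μ(2/r₁ − 1/a_t)] = 43.672 km/s.
First burn Δv₁ = |v_p − v₁| = 9.225 km/s.
At r₂, v₂ = √(μ/r₂) = 17.026 km/s.
Transfer-orbit speed at r₂: v_a = √[μ(2/r₂ − 1/a_t)] = 10.669 km/s.
Second burn Δv₂ = |v₂ − v_a| = 6.357 km/s.
Total Δv = Δv₁ + Δv₂ = 15.58 km/s.

Δv = 15.6 km/s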